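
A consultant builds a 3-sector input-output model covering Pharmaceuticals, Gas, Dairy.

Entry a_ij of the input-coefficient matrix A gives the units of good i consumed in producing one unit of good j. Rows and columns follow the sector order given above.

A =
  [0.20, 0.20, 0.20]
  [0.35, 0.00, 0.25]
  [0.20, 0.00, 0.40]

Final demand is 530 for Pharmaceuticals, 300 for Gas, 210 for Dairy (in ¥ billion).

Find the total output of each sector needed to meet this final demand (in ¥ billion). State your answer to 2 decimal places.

I − A =
  [   0.80    -0.20    -0.20]
  [  -0.35     1.00    -0.25]
  [  -0.20     0.00     0.60]
Cofactors of I−A, C_ij = (−1)^(i+j)·(minor ij) (rows/columns in the sector order above):
  C_11 = (1.00)(0.60) − (-0.25)(0.00) = 0.6000
  C_12 = −[(-0.35)(0.60) − (-0.25)(-0.20)] = 0.2600
  C_13 = (-0.35)(0.00) − (1.00)(-0.20) = 0.2000
  C_21 = −[(-0.20)(0.60) − (-0.20)(0.00)] = 0.1200
  C_22 = (0.80)(0.60) − (-0.20)(-0.20) = 0.4400
  C_23 = −[(0.80)(0.00) − (-0.20)(-0.20)] = 0.0400
  C_31 = (-0.20)(-0.25) − (-0.20)(1.00) = 0.2500
  C_32 = −[(0.80)(-0.25) − (-0.20)(-0.35)] = 0.2700
  C_33 = (0.80)(1.00) − (-0.20)(-0.35) = 0.7300
det(I−A) = Σ_j (I−A)_1j·C_1j = (0.80)(0.6000) + (-0.20)(0.2600) + (-0.20)(0.2000) = 0.3880
adj(I−A) = Cᵀ =
  [ 0.6000   0.1200   0.2500]
  [ 0.2600   0.4400   0.2700]
  [ 0.2000   0.0400   0.7300]
(I − A)⁻¹ = adj(I−A) / det(I−A) ≈
  [   1.5464     0.3093     0.6443]
  [   0.6701     1.1340     0.6959]
  [   0.5155     0.1031     1.8814]
x = (I − A)⁻¹ d = adj(I−A)·d / det(I−A), with det(I−A) = 0.3880:
  x_1 = (0.6000·530 + 0.1200·300 + 0.2500·210) / 0.3880 = 406.50 / 0.3880 ≈ 1047.68
  x_2 = (0.2600·530 + 0.4400·300 + 0.2700·210) / 0.3880 = 326.50 / 0.3880 ≈ 841.49
  x_3 = (0.2000·530 + 0.0400·300 + 0.7300·210) / 0.3880 = 271.30 / 0.3880 ≈ 699.23

x_1 = 1047.68, x_2 = 841.49, x_3 = 699.23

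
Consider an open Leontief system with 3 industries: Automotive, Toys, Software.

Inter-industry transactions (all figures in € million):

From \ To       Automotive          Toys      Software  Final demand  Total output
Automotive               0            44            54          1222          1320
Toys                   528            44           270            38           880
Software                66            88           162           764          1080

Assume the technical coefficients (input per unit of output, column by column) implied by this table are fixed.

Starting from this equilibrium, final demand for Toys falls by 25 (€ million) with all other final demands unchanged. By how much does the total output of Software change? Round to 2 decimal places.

Δx_S = -3.37

Technical coefficients a_ij = z_ij / X_j:
  a_AA = 0/1320 = 0.00, a_TA = 528/1320 = 0.40, a_SA = 66/1320 = 0.05
  a_AT = 44/880 = 0.05, a_TT = 44/880 = 0.05, a_ST = 88/880 = 0.10
  a_AS = 54/1080 = 0.05, a_TS = 270/1080 = 0.25, a_SS = 162/1080 = 0.15
I − A =
  [   1.00    -0.05    -0.05]
  [  -0.40     0.95    -0.25]
  [  -0.05    -0.10     0.85]
Cofactors of I−A, C_ij = (−1)^(i+j)·(minor ij) (rows/columns in the sector order above):
  C_11 = (0.95)(0.85) − (-0.25)(-0.10) = 0.7825
  C_12 = −[(-0.40)(0.85) − (-0.25)(-0.05)] = 0.3525
  C_13 = (-0.40)(-0.10) − (0.95)(-0.05) = 0.0875
  C_21 = −[(-0.05)(0.85) − (-0.05)(-0.10)] = 0.0475
  C_22 = (1.00)(0.85) − (-0.05)(-0.05) = 0.8475
  C_23 = −[(1.00)(-0.10) − (-0.05)(-0.05)] = 0.1025
  C_31 = (-0.05)(-0.25) − (-0.05)(0.95) = 0.0600
  C_32 = −[(1.00)(-0.25) − (-0.05)(-0.40)] = 0.2700
  C_33 = (1.00)(0.95) − (-0.05)(-0.40) = 0.9300
det(I−A) = Σ_j (I−A)_1j·C_1j = (1.00)(0.7825) + (-0.05)(0.3525) + (-0.05)(0.0875) = 0.7605
adj(I−A) = Cᵀ =
  [ 0.7825   0.0475   0.0600]
  [ 0.3525   0.8475   0.2700]
  [ 0.0875   0.1025   0.9300]
(I − A)⁻¹ = adj(I−A) / det(I−A) ≈
  [   1.0289     0.0625     0.0789]
  [   0.4635     1.1144     0.3550]
  [   0.1151     0.1348     1.2229]
Δx = (I − A)⁻¹ Δd with Δd having -25 in the Toys component and 0 elsewhere.
So Δx_S = L_ST · (-25), where L_ST = adj(I−A)_ST / det(I−A) = 0.1025 / 0.7605.
Δx_S = 0.1025 × (-25) / 0.7605 = -2.5625 / 0.7605 ≈ -3.37.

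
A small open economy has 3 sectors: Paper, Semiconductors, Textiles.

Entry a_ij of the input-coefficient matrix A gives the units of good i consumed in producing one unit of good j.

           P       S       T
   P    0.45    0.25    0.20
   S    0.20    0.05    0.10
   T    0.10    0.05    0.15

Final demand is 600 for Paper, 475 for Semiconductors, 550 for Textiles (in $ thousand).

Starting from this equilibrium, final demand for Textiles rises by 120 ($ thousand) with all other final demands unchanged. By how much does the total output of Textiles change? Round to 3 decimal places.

Δx_T = 151.049

I − A =
  [   0.55    -0.25    -0.20]
  [  -0.20     0.95    -0.10]
  [  -0.10    -0.05     0.85]
Cofactors of I−A, C_ij = (−1)^(i+j)·(minor ij) (rows/columns in the sector order above):
  C_11 = (0.95)(0.85) − (-0.10)(-0.05) = 0.8025
  C_12 = −[(-0.20)(0.85) − (-0.10)(-0.10)] = 0.1800
  C_13 = (-0.20)(-0.05) − (0.95)(-0.10) = 0.1050
  C_21 = −[(-0.25)(0.85) − (-0.20)(-0.05)] = 0.2225
  C_22 = (0.55)(0.85) − (-0.20)(-0.10) = 0.4475
  C_23 = −[(0.55)(-0.05) − (-0.25)(-0.10)] = 0.0525
  C_31 = (-0.25)(-0.10) − (-0.20)(0.95) = 0.2150
  C_32 = −[(0.55)(-0.10) − (-0.20)(-0.20)] = 0.0950
  C_33 = (0.55)(0.95) − (-0.25)(-0.20) = 0.4725
det(I−A) = Σ_j (I−A)_1j·C_1j = (0.55)(0.8025) + (-0.25)(0.1800) + (-0.20)(0.1050) = 0.375375
adj(I−A) = Cᵀ =
  [ 0.8025   0.2225   0.2150]
  [ 0.1800   0.4475   0.0950]
  [ 0.1050   0.0525   0.4725]
(I − A)⁻¹ = adj(I−A) / det(I−A) ≈
  [   2.1379     0.5927     0.5728]
  [   0.4795     1.1921     0.2531]
  [   0.2797     0.1399     1.2587]
Δx = (I − A)⁻¹ Δd with Δd having +120 in the Textiles component and 0 elsewhere.
So Δx_T = L_TT · (+120), where L_TT = adj(I−A)_TT / det(I−A) = 0.4725 / 0.375375.
Δx_T = 0.4725 × (+120) / 0.375375 = 56.70 / 0.375375 ≈ 151.049.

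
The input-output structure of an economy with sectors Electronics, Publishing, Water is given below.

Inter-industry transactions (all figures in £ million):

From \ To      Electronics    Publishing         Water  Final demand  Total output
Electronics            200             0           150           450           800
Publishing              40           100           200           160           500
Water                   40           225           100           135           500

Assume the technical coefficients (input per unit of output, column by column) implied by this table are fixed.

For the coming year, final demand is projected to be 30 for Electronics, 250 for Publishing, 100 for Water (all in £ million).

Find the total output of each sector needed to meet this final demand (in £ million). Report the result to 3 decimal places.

Technical coefficients a_ij = z_ij / X_j:
  a_EE = 200/800 = 0.25, a_PE = 40/800 = 0.05, a_WE = 40/800 = 0.05
  a_EP = 0/500 = 0.00, a_PP = 100/500 = 0.20, a_WP = 225/500 = 0.45
  a_EW = 150/500 = 0.30, a_PW = 200/500 = 0.40, a_WW = 100/500 = 0.20
I − A =
  [   0.75     0.00    -0.30]
  [  -0.05     0.80    -0.40]
  [  -0.05    -0.45     0.80]
Cofactors of I−A, C_ij = (−1)^(i+j)·(minor ij) (rows/columns in the sector order above):
  C_11 = (0.80)(0.80) − (-0.40)(-0.45) = 0.4600
  C_12 = −[(-0.05)(0.80) − (-0.40)(-0.05)] = 0.0600
  C_13 = (-0.05)(-0.45) − (0.80)(-0.05) = 0.0625
  C_21 = −[(0.00)(0.80) − (-0.30)(-0.45)] = 0.1350
  C_22 = (0.75)(0.80) − (-0.30)(-0.05) = 0.5850
  C_23 = −[(0.75)(-0.45) − (0.00)(-0.05)] = 0.3375
  C_31 = (0.00)(-0.40) − (-0.30)(0.80) = 0.2400
  C_32 = −[(0.75)(-0.40) − (-0.30)(-0.05)] = 0.3150
  C_33 = (0.75)(0.80) − (0.00)(-0.05) = 0.6000
det(I−A) = Σ_j (I−A)_1j·C_1j = (0.75)(0.4600) + (0.00)(0.0600) + (-0.30)(0.0625) = 0.32625
adj(I−A) = Cᵀ =
  [ 0.4600   0.1350   0.2400]
  [ 0.0600   0.5850   0.3150]
  [ 0.0625   0.3375   0.6000]
(I − A)⁻¹ = adj(I−A) / det(I−A) ≈
  [   1.4100     0.4138     0.7356]
  [   0.1839     1.7931     0.9655]
  [   0.1916     1.0345     1.8391]
x = (I − A)⁻¹ d = adj(I−A)·d / det(I−A), with det(I−A) = 0.32625:
  x_E = (0.4600·30 + 0.1350·250 + 0.2400·100) / 0.32625 = 71.55 / 0.32625 ≈ 219.310
  x_P = (0.0600·30 + 0.5850·250 + 0.3150·100) / 0.32625 = 179.55 / 0.32625 ≈ 550.345
  x_W = (0.0625·30 + 0.3375·250 + 0.6000·100) / 0.32625 = 146.25 / 0.32625 ≈ 448.276

x_E = 219.310, x_P = 550.345, x_W = 448.276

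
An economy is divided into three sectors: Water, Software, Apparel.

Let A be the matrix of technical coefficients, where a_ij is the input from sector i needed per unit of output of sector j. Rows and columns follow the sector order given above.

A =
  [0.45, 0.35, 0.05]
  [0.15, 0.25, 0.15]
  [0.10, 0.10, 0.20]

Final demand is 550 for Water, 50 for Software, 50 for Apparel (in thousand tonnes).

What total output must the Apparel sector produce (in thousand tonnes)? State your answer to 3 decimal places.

I − A =
  [   0.55    -0.35    -0.05]
  [  -0.15     0.75    -0.15]
  [  -0.10    -0.10     0.80]
Cofactors of I−A, C_ij = (−1)^(i+j)·(minor ij) (rows/columns in the sector order above):
  C_11 = (0.75)(0.80) − (-0.15)(-0.10) = 0.5850
  C_12 = −[(-0.15)(0.80) − (-0.15)(-0.10)] = 0.1350
  C_13 = (-0.15)(-0.10) − (0.75)(-0.10) = 0.0900
  C_21 = −[(-0.35)(0.80) − (-0.05)(-0.10)] = 0.2850
  C_22 = (0.55)(0.80) − (-0.05)(-0.10) = 0.4350
  C_23 = −[(0.55)(-0.10) − (-0.35)(-0.10)] = 0.0900
  C_31 = (-0.35)(-0.15) − (-0.05)(0.75) = 0.0900
  C_32 = −[(0.55)(-0.15) − (-0.05)(-0.15)] = 0.0900
  C_33 = (0.55)(0.75) − (-0.35)(-0.15) = 0.3600
det(I−A) = Σ_j (I−A)_1j·C_1j = (0.55)(0.5850) + (-0.35)(0.1350) + (-0.05)(0.0900) = 0.2700
adj(I−A) = Cᵀ =
  [ 0.5850   0.2850   0.0900]
  [ 0.1350   0.4350   0.0900]
  [ 0.0900   0.0900   0.3600]
(I − A)⁻¹ = adj(I−A) / det(I−A) ≈
  [   2.1667     1.0556     0.3333]
  [   0.5000     1.6111     0.3333]
  [   0.3333     0.3333     1.3333]
x = (I − A)⁻¹ d = adj(I−A)·d / det(I−A), with det(I−A) = 0.2700:
  x_1 = (0.5850·550 + 0.2850·50 + 0.0900·50) / 0.2700 = 340.50 / 0.2700 ≈ 1261.111
  x_2 = (0.1350·550 + 0.4350·50 + 0.0900·50) / 0.2700 = 100.50 / 0.2700 ≈ 372.222
  x_3 = (0.0900·550 + 0.0900·50 + 0.3600·50) / 0.2700 = 72.00 / 0.2700 ≈ 266.667

x_3 = 266.667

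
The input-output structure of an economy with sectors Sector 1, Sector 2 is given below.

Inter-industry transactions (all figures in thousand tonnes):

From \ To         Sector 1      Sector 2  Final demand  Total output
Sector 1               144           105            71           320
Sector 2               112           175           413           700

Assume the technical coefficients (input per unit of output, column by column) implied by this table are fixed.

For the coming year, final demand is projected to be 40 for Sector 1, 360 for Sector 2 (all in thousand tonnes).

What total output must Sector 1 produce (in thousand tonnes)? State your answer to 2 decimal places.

x_1 = 233.33

Technical coefficients a_ij = z_ij / X_j:
  a_11 = 144/320 = 0.45, a_21 = 112/320 = 0.35
  a_12 = 105/700 = 0.15, a_22 = 175/700 = 0.25
I − A =
  [   0.55    -0.15]
  [  -0.35     0.75]
det(I−A) = (0.55)(0.75) − (-0.15)(-0.35) = 0.3600
adj(I−A) = [[0.75, 0.15], [0.35, 0.55]]
(I − A)⁻¹ = adj(I−A) / det(I−A) ≈
  [   2.0833     0.4167]
  [   0.9722     1.5278]
x = (I − A)⁻¹ d = adj(I−A)·d / det(I−A), with det(I−A) = 0.3600:
  x_1 = (0.75·40 + 0.15·360) / 0.3600 = 84.00 / 0.3600 ≈ 233.33
  x_2 = (0.35·40 + 0.55·360) / 0.3600 = 212.00 / 0.3600 ≈ 588.89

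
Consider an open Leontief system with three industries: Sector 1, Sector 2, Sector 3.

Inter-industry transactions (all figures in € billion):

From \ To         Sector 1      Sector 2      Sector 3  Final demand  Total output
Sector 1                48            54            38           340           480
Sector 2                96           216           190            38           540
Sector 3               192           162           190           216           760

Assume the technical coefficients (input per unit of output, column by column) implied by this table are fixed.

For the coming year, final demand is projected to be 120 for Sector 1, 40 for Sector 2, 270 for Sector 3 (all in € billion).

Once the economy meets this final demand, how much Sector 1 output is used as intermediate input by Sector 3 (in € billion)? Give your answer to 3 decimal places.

Technical coefficients a_ij = z_ij / X_j:
  a_11 = 48/480 = 0.10, a_21 = 96/480 = 0.20, a_31 = 192/480 = 0.40
  a_12 = 54/540 = 0.10, a_22 = 216/540 = 0.40, a_32 = 162/540 = 0.30
  a_13 = 38/760 = 0.05, a_23 = 190/760 = 0.25, a_33 = 190/760 = 0.25
I − A =
  [   0.90    -0.10    -0.05]
  [  -0.20     0.60    -0.25]
  [  -0.40    -0.30     0.75]
Cofactors of I−A, C_ij = (−1)^(i+j)·(minor ij) (rows/columns in the sector order above):
  C_11 = (0.60)(0.75) − (-0.25)(-0.30) = 0.3750
  C_12 = −[(-0.20)(0.75) − (-0.25)(-0.40)] = 0.2500
  C_13 = (-0.20)(-0.30) − (0.60)(-0.40) = 0.3000
  C_21 = −[(-0.10)(0.75) − (-0.05)(-0.30)] = 0.0900
  C_22 = (0.90)(0.75) − (-0.05)(-0.40) = 0.6550
  C_23 = −[(0.90)(-0.30) − (-0.10)(-0.40)] = 0.3100
  C_31 = (-0.10)(-0.25) − (-0.05)(0.60) = 0.0550
  C_32 = −[(0.90)(-0.25) − (-0.05)(-0.20)] = 0.2350
  C_33 = (0.90)(0.60) − (-0.10)(-0.20) = 0.5200
det(I−A) = Σ_j (I−A)_1j·C_1j = (0.90)(0.3750) + (-0.10)(0.2500) + (-0.05)(0.3000) = 0.2975
adj(I−A) = Cᵀ =
  [ 0.3750   0.0900   0.0550]
  [ 0.2500   0.6550   0.2350]
  [ 0.3000   0.3100   0.5200]
(I − A)⁻¹ = adj(I−A) / det(I−A) ≈
  [   1.2605     0.3025     0.1849]
  [   0.8403     2.2017     0.7899]
  [   1.0084     1.0420     1.7479]
First solve x = (I − A)⁻¹ d = adj(I−A)·d / det(I−A); in particular x_3 = (0.3000·120 + 0.3100·40 + 0.5200·270) / 0.2975 = 188.80 / 0.2975 ≈ 634.62185.
Intermediate flow from 1 to 3: z_13 = a_13 · x_3 = 0.05 × 188.80 / 0.2975 = 9.44 / 0.2975 ≈ 31.731.

z_13 = 31.731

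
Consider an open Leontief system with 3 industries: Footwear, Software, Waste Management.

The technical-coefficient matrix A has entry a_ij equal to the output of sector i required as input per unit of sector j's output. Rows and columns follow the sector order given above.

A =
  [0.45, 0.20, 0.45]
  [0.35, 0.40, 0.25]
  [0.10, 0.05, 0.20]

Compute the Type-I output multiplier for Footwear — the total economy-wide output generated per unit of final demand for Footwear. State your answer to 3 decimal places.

I − A =
  [   0.55    -0.20    -0.45]
  [  -0.35     0.60    -0.25]
  [  -0.10    -0.05     0.80]
Cofactors of I−A, C_ij = (−1)^(i+j)·(minor ij) (rows/columns in the sector order above):
  C_11 = (0.60)(0.80) − (-0.25)(-0.05) = 0.4675
  C_12 = −[(-0.35)(0.80) − (-0.25)(-0.10)] = 0.3050
  C_13 = (-0.35)(-0.05) − (0.60)(-0.10) = 0.0775
  C_21 = −[(-0.20)(0.80) − (-0.45)(-0.05)] = 0.1825
  C_22 = (0.55)(0.80) − (-0.45)(-0.10) = 0.3950
  C_23 = −[(0.55)(-0.05) − (-0.20)(-0.10)] = 0.0475
  C_31 = (-0.20)(-0.25) − (-0.45)(0.60) = 0.3200
  C_32 = −[(0.55)(-0.25) − (-0.45)(-0.35)] = 0.2950
  C_33 = (0.55)(0.60) − (-0.20)(-0.35) = 0.2600
det(I−A) = Σ_j (I−A)_1j·C_1j = (0.55)(0.4675) + (-0.20)(0.3050) + (-0.45)(0.0775) = 0.16125
adj(I−A) = Cᵀ =
  [ 0.4675   0.1825   0.3200]
  [ 0.3050   0.3950   0.2950]
  [ 0.0775   0.0475   0.2600]
(I − A)⁻¹ = adj(I−A) / det(I−A) ≈
  [   2.8992     1.1318     1.9845]
  [   1.8915     2.4496     1.8295]
  [   0.4806     0.2946     1.6124]
The output multiplier for sector j is the column-j sum of the Leontief inverse (I − A)⁻¹ = adj(I−A) / det(I−A).
Column 1 of adj(I−A): (0.4675, 0.3050, 0.0775); det(I−A) = 0.16125.
m_1 = (0.4675 + 0.3050 + 0.0775) / 0.16125 = 0.85 / 0.16125 ≈ 5.271.

m_1 = 5.271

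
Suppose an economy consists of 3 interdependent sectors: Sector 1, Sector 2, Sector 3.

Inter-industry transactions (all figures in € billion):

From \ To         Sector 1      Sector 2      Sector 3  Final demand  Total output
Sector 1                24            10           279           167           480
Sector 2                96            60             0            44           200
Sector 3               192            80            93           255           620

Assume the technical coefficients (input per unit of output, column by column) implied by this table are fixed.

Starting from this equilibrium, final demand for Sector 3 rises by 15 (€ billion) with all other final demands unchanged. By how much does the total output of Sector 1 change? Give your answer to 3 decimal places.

Δx_1 = 11.970

Technical coefficients a_ij = z_ij / X_j:
  a_11 = 24/480 = 0.05, a_21 = 96/480 = 0.20, a_31 = 192/480 = 0.40
  a_12 = 10/200 = 0.05, a_22 = 60/200 = 0.30, a_32 = 80/200 = 0.40
  a_13 = 279/620 = 0.45, a_23 = 0/620 = 0.00, a_33 = 93/620 = 0.15
I − A =
  [   0.95    -0.05    -0.45]
  [  -0.20     0.70     0.00]
  [  -0.40    -0.40     0.85]
Cofactors of I−A, C_ij = (−1)^(i+j)·(minor ij) (rows/columns in the sector order above):
  C_11 = (0.70)(0.85) − (0.00)(-0.40) = 0.5950
  C_12 = −[(-0.20)(0.85) − (0.00)(-0.40)] = 0.1700
  C_13 = (-0.20)(-0.40) − (0.70)(-0.40) = 0.3600
  C_21 = −[(-0.05)(0.85) − (-0.45)(-0.40)] = 0.2225
  C_22 = (0.95)(0.85) − (-0.45)(-0.40) = 0.6275
  C_23 = −[(0.95)(-0.40) − (-0.05)(-0.40)] = 0.4000
  C_31 = (-0.05)(0.00) − (-0.45)(0.70) = 0.3150
  C_32 = −[(0.95)(0.00) − (-0.45)(-0.20)] = 0.0900
  C_33 = (0.95)(0.70) − (-0.05)(-0.20) = 0.6550
det(I−A) = Σ_j (I−A)_1j·C_1j = (0.95)(0.5950) + (-0.05)(0.1700) + (-0.45)(0.3600) = 0.39475
adj(I−A) = Cᵀ =
  [ 0.5950   0.2225   0.3150]
  [ 0.1700   0.6275   0.0900]
  [ 0.3600   0.4000   0.6550]
(I − A)⁻¹ = adj(I−A) / det(I−A) ≈
  [   1.5073     0.5636     0.7980]
  [   0.4307     1.5896     0.2280]
  [   0.9120     1.0133     1.6593]
Δx = (I − A)⁻¹ Δd with Δd having +15 in the Sector 3 component and 0 elsewhere.
So Δx_1 = L_13 · (+15), where L_13 = adj(I−A)_13 / det(I−A) = 0.3150 / 0.39475.
Δx_1 = 0.3150 × (+15) / 0.39475 = 4.725 / 0.39475 ≈ 11.970.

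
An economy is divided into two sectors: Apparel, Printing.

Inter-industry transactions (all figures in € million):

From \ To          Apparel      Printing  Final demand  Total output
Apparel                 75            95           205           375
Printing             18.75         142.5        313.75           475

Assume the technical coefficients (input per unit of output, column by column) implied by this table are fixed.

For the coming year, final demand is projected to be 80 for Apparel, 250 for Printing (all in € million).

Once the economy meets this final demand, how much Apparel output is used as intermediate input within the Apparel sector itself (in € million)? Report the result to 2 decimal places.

Technical coefficients a_ij = z_ij / X_j:
  a_AA = 75/375 = 0.20, a_PA = 18.75/375 = 0.05
  a_AP = 95/475 = 0.20, a_PP = 142.5/475 = 0.30
I − A =
  [   0.80    -0.20]
  [  -0.05     0.70]
det(I−A) = (0.80)(0.70) − (-0.20)(-0.05) = 0.5500
adj(I−A) = [[0.70, 0.20], [0.05, 0.80]]
(I − A)⁻¹ = adj(I−A) / det(I−A) ≈
  [   1.2727     0.3636]
  [   0.0909     1.4545]
First solve x = (I − A)⁻¹ d = adj(I−A)·d / det(I−A); in particular x_A = (0.70·80 + 0.20·250) / 0.5500 = 106.00 / 0.5500 ≈ 192.7273.
Intermediate flow from A to A: z_AA = a_AA · x_A = 0.20 × 106.00 / 0.5500 = 21.20 / 0.5500 ≈ 38.55.

z_AA = 38.55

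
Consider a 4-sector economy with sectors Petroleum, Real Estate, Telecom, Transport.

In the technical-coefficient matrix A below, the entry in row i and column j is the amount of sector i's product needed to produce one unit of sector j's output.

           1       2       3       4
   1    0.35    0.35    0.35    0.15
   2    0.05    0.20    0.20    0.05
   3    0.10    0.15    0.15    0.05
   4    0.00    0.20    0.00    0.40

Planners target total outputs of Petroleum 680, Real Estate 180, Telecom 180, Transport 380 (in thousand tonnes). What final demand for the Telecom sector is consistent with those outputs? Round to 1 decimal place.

I − A =
  [   0.65    -0.35    -0.35    -0.15]
  [  -0.05     0.80    -0.20    -0.05]
  [  -0.10    -0.15     0.85    -0.05]
  [   0.00    -0.20     0.00     0.60]
d = (I − A) x:
  d_1 = (+0.65)·680 + (-0.35)·180 + (-0.35)·180 + (-0.15)·380 = 259.0
  d_2 = (-0.05)·680 + (+0.80)·180 + (-0.20)·180 + (-0.05)·380 = 55.0
  d_3 = (-0.10)·680 + (-0.15)·180 + (+0.85)·180 + (-0.05)·380 = 39.0
  d_4 = (+0.00)·680 + (-0.20)·180 + (+0.00)·180 + (+0.60)·380 = 192.0

d_3 = 39.0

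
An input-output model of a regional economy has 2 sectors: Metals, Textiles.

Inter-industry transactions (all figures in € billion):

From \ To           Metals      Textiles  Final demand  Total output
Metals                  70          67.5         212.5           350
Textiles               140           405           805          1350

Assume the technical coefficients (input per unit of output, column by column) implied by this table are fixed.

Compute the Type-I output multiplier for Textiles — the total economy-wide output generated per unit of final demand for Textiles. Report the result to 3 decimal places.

m_2 = 1.574

Technical coefficients a_ij = z_ij / X_j:
  a_11 = 70/350 = 0.20, a_21 = 140/350 = 0.40
  a_12 = 67.5/1350 = 0.05, a_22 = 405/1350 = 0.30
I − A =
  [   0.80    -0.05]
  [  -0.40     0.70]
det(I−A) = (0.80)(0.70) − (-0.05)(-0.40) = 0.5400
adj(I−A) = [[0.70, 0.05], [0.40, 0.80]]
(I − A)⁻¹ = adj(I−A) / det(I−A) ≈
  [   1.2963     0.0926]
  [   0.7407     1.4815]
The output multiplier for sector j is the column-j sum of the Leontief inverse (I − A)⁻¹ = adj(I−A) / det(I−A).
Column 2 of adj(I−A): (0.05, 0.80); det(I−A) = 0.5400.
m_2 = (0.05 + 0.80) / 0.5400 = 0.85 / 0.5400 ≈ 1.574.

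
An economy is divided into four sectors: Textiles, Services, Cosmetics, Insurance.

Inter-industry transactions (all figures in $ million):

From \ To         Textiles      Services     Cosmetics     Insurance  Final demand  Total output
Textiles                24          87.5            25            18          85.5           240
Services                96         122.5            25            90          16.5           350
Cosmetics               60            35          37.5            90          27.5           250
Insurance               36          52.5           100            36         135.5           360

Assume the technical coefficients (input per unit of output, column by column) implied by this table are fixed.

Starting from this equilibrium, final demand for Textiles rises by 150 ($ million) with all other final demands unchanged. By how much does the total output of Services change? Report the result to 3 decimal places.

Technical coefficients a_ij = z_ij / X_j:
  a_11 = 24/240 = 0.10, a_21 = 96/240 = 0.40, a_31 = 60/240 = 0.25, a_41 = 36/240 = 0.15
  a_12 = 87.5/350 = 0.25, a_22 = 122.5/350 = 0.35, a_32 = 35/350 = 0.10, a_42 = 52.5/350 = 0.15
  a_13 = 25/250 = 0.10, a_23 = 25/250 = 0.10, a_33 = 37.5/250 = 0.15, a_43 = 100/250 = 0.40
  a_14 = 18/360 = 0.05, a_24 = 90/360 = 0.25, a_34 = 90/360 = 0.25, a_44 = 36/360 = 0.10
I − A =
  [   0.90    -0.25    -0.10    -0.05]
  [  -0.40     0.65    -0.10    -0.25]
  [  -0.25    -0.10     0.85    -0.25]
  [  -0.15    -0.15    -0.40     0.90]
Compute the cofactors C_ij = (−1)^(i+j)·(3×3 minor ij) of I−A; the adjugate is their transpose:
adj(I−A) = Cᵀ =
  [ 0.377625   0.187375   0.116000   0.105250]
  [ 0.349125   0.560875   0.218000   0.235750]
  [ 0.216000   0.181500   0.385500   0.169500]
  [ 0.217125   0.205375   0.227000   0.376750]
det(I−A) = Σ_j (I−A)_1j·C_1j = (0.90)(0.377625) + (-0.25)(0.349125) + (-0.10)(0.216000) + (-0.05)(0.217125) = 0.220125
(I − A)⁻¹ = adj(I−A) / det(I−A) ≈
  [   1.7155     0.8512     0.5270     0.4781]
  [   1.5860     2.5480     0.9903     1.0710]
  [   0.9813     0.8245     1.7513     0.7700]
  [   0.9864     0.9330     1.0312     1.7115]
Δx = (I − A)⁻¹ Δd with Δd having +150 in the Textiles component and 0 elsewhere.
So Δx_2 = L_21 · (+150), where L_21 = adj(I−A)_21 / det(I−A) = 0.349125 / 0.220125.
Δx_2 = 0.349125 × (+150) / 0.220125 = 52.36875 / 0.220125 ≈ 237.905.

Δx_2 = 237.905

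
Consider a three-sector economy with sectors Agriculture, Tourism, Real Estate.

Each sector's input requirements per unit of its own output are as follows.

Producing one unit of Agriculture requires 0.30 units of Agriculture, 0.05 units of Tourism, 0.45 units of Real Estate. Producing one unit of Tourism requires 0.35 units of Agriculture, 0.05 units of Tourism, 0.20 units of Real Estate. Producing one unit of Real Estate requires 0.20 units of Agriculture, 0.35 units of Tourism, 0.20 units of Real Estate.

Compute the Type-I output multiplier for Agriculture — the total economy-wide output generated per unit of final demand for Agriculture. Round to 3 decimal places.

m_A = 4.060

I − A =
  [   0.70    -0.35    -0.20]
  [  -0.05     0.95    -0.35]
  [  -0.45    -0.20     0.80]
Cofactors of I−A, C_ij = (−1)^(i+j)·(minor ij) (rows/columns in the sector order above):
  C_11 = (0.95)(0.80) − (-0.35)(-0.20) = 0.6900
  C_12 = −[(-0.05)(0.80) − (-0.35)(-0.45)] = 0.1975
  C_13 = (-0.05)(-0.20) − (0.95)(-0.45) = 0.4375
  C_21 = −[(-0.35)(0.80) − (-0.20)(-0.20)] = 0.3200
  C_22 = (0.70)(0.80) − (-0.20)(-0.45) = 0.4700
  C_23 = −[(0.70)(-0.20) − (-0.35)(-0.45)] = 0.2975
  C_31 = (-0.35)(-0.35) − (-0.20)(0.95) = 0.3125
  C_32 = −[(0.70)(-0.35) − (-0.20)(-0.05)] = 0.2550
  C_33 = (0.70)(0.95) − (-0.35)(-0.05) = 0.6475
det(I−A) = Σ_j (I−A)_1j·C_1j = (0.70)(0.6900) + (-0.35)(0.1975) + (-0.20)(0.4375) = 0.326375
adj(I−A) = Cᵀ =
  [ 0.6900   0.3200   0.3125]
  [ 0.1975   0.4700   0.2550]
  [ 0.4375   0.2975   0.6475]
(I − A)⁻¹ = adj(I−A) / det(I−A) ≈
  [   2.1141     0.9805     0.9575]
  [   0.6051     1.4401     0.7813]
  [   1.3405     0.9115     1.9839]
The output multiplier for sector j is the column-j sum of the Leontief inverse (I − A)⁻¹ = adj(I−A) / det(I−A).
Column A of adj(I−A): (0.6900, 0.1975, 0.4375); det(I−A) = 0.326375.
m_A = (0.6900 + 0.1975 + 0.4375) / 0.326375 = 1.325 / 0.326375 ≈ 4.060.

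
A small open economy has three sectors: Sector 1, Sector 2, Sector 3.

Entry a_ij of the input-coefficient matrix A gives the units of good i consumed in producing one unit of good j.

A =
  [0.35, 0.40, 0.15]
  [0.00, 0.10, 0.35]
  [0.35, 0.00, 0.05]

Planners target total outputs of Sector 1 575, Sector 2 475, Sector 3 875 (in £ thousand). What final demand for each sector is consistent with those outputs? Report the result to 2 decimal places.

I − A =
  [   0.65    -0.40    -0.15]
  [   0.00     0.90    -0.35]
  [  -0.35     0.00     0.95]
d = (I − A) x:
  d_1 = (+0.65)·575 + (-0.40)·475 + (-0.15)·875 = 52.50
  d_2 = (+0.00)·575 + (+0.90)·475 + (-0.35)·875 = 121.25
  d_3 = (-0.35)·575 + (+0.00)·475 + (+0.95)·875 = 630.00

d_1 = 52.50, d_2 = 121.25, d_3 = 630.00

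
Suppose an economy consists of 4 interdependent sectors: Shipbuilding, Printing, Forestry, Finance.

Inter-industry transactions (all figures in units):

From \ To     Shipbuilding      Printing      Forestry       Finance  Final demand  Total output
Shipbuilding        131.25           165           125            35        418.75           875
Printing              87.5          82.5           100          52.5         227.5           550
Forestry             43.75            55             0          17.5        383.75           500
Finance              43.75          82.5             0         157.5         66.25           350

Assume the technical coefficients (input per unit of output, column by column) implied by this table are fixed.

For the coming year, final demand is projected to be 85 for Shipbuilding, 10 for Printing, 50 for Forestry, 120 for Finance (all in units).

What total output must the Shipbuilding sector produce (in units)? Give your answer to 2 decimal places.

x_1 = 190.52

Technical coefficients a_ij = z_ij / X_j:
  a_11 = 131.25/875 = 0.15, a_21 = 87.5/875 = 0.10, a_31 = 43.75/875 = 0.05, a_41 = 43.75/875 = 0.05
  a_12 = 165/550 = 0.30, a_22 = 82.5/550 = 0.15, a_32 = 55/550 = 0.10, a_42 = 82.5/550 = 0.15
  a_13 = 125/500 = 0.25, a_23 = 100/500 = 0.20, a_33 = 0/500 = 0.00, a_43 = 0/500 = 0.00
  a_14 = 35/350 = 0.10, a_24 = 52.5/350 = 0.15, a_34 = 17.5/350 = 0.05, a_44 = 157.5/350 = 0.45
I − A =
  [   0.85    -0.30    -0.25    -0.10]
  [  -0.10     0.85    -0.20    -0.15]
  [  -0.05    -0.10     1.00    -0.05]
  [  -0.05    -0.15     0.00     0.55]
Compute the cofactors C_ij = (−1)^(i+j)·(3×3 minor ij) of I−A; the adjugate is their transpose:
adj(I−A) = Cᵀ =
  [ 0.432500   0.195625   0.147250   0.145375]
  [ 0.068500   0.455000   0.108125   0.146375]
  [ 0.031375   0.062375   0.353750   0.054875]
  [ 0.058000   0.141875   0.042875   0.659375]
det(I−A) = Σ_j (I−A)_1j·C_1j = (0.85)(0.432500) + (-0.30)(0.068500) + (-0.25)(0.031375) + (-0.10)(0.058000) = 0.33343125
(I − A)⁻¹ = adj(I−A) / det(I−A) ≈
  [   1.2971     0.5867     0.4416     0.4360]
  [   0.2054     1.3646     0.3243     0.4390]
  [   0.0941     0.1871     1.0609     0.1646]
  [   0.1739     0.4255     0.1286     1.9775]
x = (I − A)⁻¹ d = adj(I−A)·d / det(I−A), with det(I−A) = 0.33343125:
  x_1 = (0.432500·85 + 0.195625·10 + 0.147250·50 + 0.145375·120) / 0.33343125 = 63.52625 / 0.33343125 ≈ 190.52
  x_2 = (0.068500·85 + 0.455000·10 + 0.108125·50 + 0.146375·120) / 0.33343125 = 33.34375 / 0.33343125 ≈ 100.00
  x_3 = (0.031375·85 + 0.062375·10 + 0.353750·50 + 0.054875·120) / 0.33343125 = 27.563125 / 0.33343125 ≈ 82.67
  x_4 = (0.058000·85 + 0.141875·10 + 0.042875·50 + 0.659375·120) / 0.33343125 = 87.6175 / 0.33343125 ≈ 262.78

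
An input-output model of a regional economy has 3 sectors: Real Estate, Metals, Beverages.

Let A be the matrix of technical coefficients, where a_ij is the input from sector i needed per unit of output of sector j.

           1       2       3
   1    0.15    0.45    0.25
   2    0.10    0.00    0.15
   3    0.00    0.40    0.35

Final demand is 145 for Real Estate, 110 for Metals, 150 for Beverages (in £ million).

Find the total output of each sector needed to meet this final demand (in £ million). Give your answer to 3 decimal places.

I − A =
  [   0.85    -0.45    -0.25]
  [  -0.10     1.00    -0.15]
  [   0.00    -0.40     0.65]
Cofactors of I−A, C_ij = (−1)^(i+j)·(minor ij) (rows/columns in the sector order above):
  C_11 = (1.00)(0.65) − (-0.15)(-0.40) = 0.5900
  C_12 = −[(-0.10)(0.65) − (-0.15)(0.00)] = 0.0650
  C_13 = (-0.10)(-0.40) − (1.00)(0.00) = 0.0400
  C_21 = −[(-0.45)(0.65) − (-0.25)(-0.40)] = 0.3925
  C_22 = (0.85)(0.65) − (-0.25)(0.00) = 0.5525
  C_23 = −[(0.85)(-0.40) − (-0.45)(0.00)] = 0.3400
  C_31 = (-0.45)(-0.15) − (-0.25)(1.00) = 0.3175
  C_32 = −[(0.85)(-0.15) − (-0.25)(-0.10)] = 0.1525
  C_33 = (0.85)(1.00) − (-0.45)(-0.10) = 0.8050
det(I−A) = Σ_j (I−A)_1j·C_1j = (0.85)(0.5900) + (-0.45)(0.0650) + (-0.25)(0.0400) = 0.46225
adj(I−A) = Cᵀ =
  [ 0.5900   0.3925   0.3175]
  [ 0.0650   0.5525   0.1525]
  [ 0.0400   0.3400   0.8050]
(I − A)⁻¹ = adj(I−A) / det(I−A) ≈
  [   1.2764     0.8491     0.6869]
  [   0.1406     1.1952     0.3299]
  [   0.0865     0.7355     1.7415]
x = (I − A)⁻¹ d = adj(I−A)·d / det(I−A), with det(I−A) = 0.46225:
  x_1 = (0.5900·145 + 0.3925·110 + 0.3175·150) / 0.46225 = 176.35 / 0.46225 ≈ 381.504
  x_2 = (0.0650·145 + 0.5525·110 + 0.1525·150) / 0.46225 = 93.075 / 0.46225 ≈ 201.352
  x_3 = (0.0400·145 + 0.3400·110 + 0.8050·150) / 0.46225 = 163.95 / 0.46225 ≈ 354.678

x_1 = 381.504, x_2 = 201.352, x_3 = 354.678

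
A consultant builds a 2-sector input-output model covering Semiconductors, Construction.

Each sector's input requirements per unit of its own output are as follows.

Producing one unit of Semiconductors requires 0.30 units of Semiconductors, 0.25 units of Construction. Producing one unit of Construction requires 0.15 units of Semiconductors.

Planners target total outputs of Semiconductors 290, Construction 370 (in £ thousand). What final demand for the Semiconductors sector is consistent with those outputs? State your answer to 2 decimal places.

I − A =
  [   0.70    -0.15]
  [  -0.25     1.00]
d = (I − A) x:
  d_S = (+0.70)·290 + (-0.15)·370 = 147.50
  d_C = (-0.25)·290 + (+1.00)·370 = 297.50

d_S = 147.50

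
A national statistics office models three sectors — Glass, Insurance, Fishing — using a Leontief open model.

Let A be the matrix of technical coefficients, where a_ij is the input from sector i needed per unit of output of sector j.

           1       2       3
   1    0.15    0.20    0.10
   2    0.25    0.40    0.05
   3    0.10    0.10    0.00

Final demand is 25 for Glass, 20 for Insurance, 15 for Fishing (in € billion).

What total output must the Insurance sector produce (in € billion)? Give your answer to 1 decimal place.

x_2 = 54.2

I − A =
  [   0.85    -0.20    -0.10]
  [  -0.25     0.60    -0.05]
  [  -0.10    -0.10     1.00]
Cofactors of I−A, C_ij = (−1)^(i+j)·(minor ij) (rows/columns in the sector order above):
  C_11 = (0.60)(1.00) − (-0.05)(-0.10) = 0.5950
  C_12 = −[(-0.25)(1.00) − (-0.05)(-0.10)] = 0.2550
  C_13 = (-0.25)(-0.10) − (0.60)(-0.10) = 0.0850
  C_21 = −[(-0.20)(1.00) − (-0.10)(-0.10)] = 0.2100
  C_22 = (0.85)(1.00) − (-0.10)(-0.10) = 0.8400
  C_23 = −[(0.85)(-0.10) − (-0.20)(-0.10)] = 0.1050
  C_31 = (-0.20)(-0.05) − (-0.10)(0.60) = 0.0700
  C_32 = −[(0.85)(-0.05) − (-0.10)(-0.25)] = 0.0675
  C_33 = (0.85)(0.60) − (-0.20)(-0.25) = 0.4600
det(I−A) = Σ_j (I−A)_1j·C_1j = (0.85)(0.5950) + (-0.20)(0.2550) + (-0.10)(0.0850) = 0.44625
adj(I−A) = Cᵀ =
  [ 0.5950   0.2100   0.0700]
  [ 0.2550   0.8400   0.0675]
  [ 0.0850   0.1050   0.4600]
(I − A)⁻¹ = adj(I−A) / det(I−A) ≈
  [   1.3333     0.4706     0.1569]
  [   0.5714     1.8824     0.1513]
  [   0.1905     0.2353     1.0308]
x = (I − A)⁻¹ d = adj(I−A)·d / det(I−A), with det(I−A) = 0.44625:
  x_1 = (0.5950·25 + 0.2100·20 + 0.0700·15) / 0.44625 = 20.125 / 0.44625 ≈ 45.1
  x_2 = (0.2550·25 + 0.8400·20 + 0.0675·15) / 0.44625 = 24.1875 / 0.44625 ≈ 54.2
  x_3 = (0.0850·25 + 0.1050·20 + 0.4600·15) / 0.44625 = 11.125 / 0.44625 ≈ 24.9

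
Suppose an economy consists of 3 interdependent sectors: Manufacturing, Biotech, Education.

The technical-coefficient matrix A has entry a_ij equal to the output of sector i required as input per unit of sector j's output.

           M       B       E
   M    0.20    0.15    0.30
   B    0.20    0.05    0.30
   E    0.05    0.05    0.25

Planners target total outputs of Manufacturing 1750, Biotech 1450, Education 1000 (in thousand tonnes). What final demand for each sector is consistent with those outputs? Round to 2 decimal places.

I − A =
  [   0.80    -0.15    -0.30]
  [  -0.20     0.95    -0.30]
  [  -0.05    -0.05     0.75]
d = (I − A) x:
  d_M = (+0.80)·1750 + (-0.15)·1450 + (-0.30)·1000 = 882.50
  d_B = (-0.20)·1750 + (+0.95)·1450 + (-0.30)·1000 = 727.50
  d_E = (-0.05)·1750 + (-0.05)·1450 + (+0.75)·1000 = 590.00

d_M = 882.50, d_B = 727.50, d_E = 590.00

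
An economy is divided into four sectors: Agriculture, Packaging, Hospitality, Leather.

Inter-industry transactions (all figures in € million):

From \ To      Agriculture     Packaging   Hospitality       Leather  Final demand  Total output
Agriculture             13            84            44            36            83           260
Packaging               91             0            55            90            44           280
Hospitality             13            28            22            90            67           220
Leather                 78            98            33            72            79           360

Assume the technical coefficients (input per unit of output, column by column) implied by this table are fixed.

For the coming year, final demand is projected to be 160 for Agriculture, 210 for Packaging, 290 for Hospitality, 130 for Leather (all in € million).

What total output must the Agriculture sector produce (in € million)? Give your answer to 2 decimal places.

Technical coefficients a_ij = z_ij / X_j:
  a_11 = 13/260 = 0.05, a_21 = 91/260 = 0.35, a_31 = 13/260 = 0.05, a_41 = 78/260 = 0.30
  a_12 = 84/280 = 0.30, a_22 = 0/280 = 0.00, a_32 = 28/280 = 0.10, a_42 = 98/280 = 0.35
  a_13 = 44/220 = 0.20, a_23 = 55/220 = 0.25, a_33 = 22/220 = 0.10, a_43 = 33/220 = 0.15
  a_14 = 36/360 = 0.10, a_24 = 90/360 = 0.25, a_34 = 90/360 = 0.25, a_44 = 72/360 = 0.20
I − A =
  [   0.95    -0.30    -0.20    -0.10]
  [  -0.35     1.00    -0.25    -0.25]
  [  -0.05    -0.10     0.90    -0.25]
  [  -0.30    -0.35    -0.15     0.80]
Compute the cofactors C_ij = (−1)^(i+j)·(3×3 minor ij) of I−A; the adjugate is their transpose:
adj(I−A) = Cᵀ =
  [ 0.558125   0.271250   0.237500   0.228750]
  [ 0.337000   0.597625   0.294375   0.320875]
  [ 0.176750   0.192375   0.528125   0.247250]
  [ 0.389875   0.399250   0.316875   0.716000]
det(I−A) = Σ_j (I−A)_1j·C_1j = (0.95)(0.558125) + (-0.30)(0.337000) + (-0.20)(0.176750) + (-0.10)(0.389875) = 0.35478125
(I − A)⁻¹ = adj(I−A) / det(I−A) ≈
  [   1.5732     0.7646     0.6694     0.6448]
  [   0.9499     1.6845     0.8297     0.9044]
  [   0.4982     0.5422     1.4886     0.6969]
  [   1.0989     1.1253     0.8932     2.0181]
x = (I − A)⁻¹ d = adj(I−A)·d / det(I−A), with det(I−A) = 0.35478125:
  x_1 = (0.558125·160 + 0.271250·210 + 0.237500·290 + 0.228750·130) / 0.35478125 = 244.875 / 0.35478125 ≈ 690.21
  x_2 = (0.337000·160 + 0.597625·210 + 0.294375·290 + 0.320875·130) / 0.35478125 = 306.50375 / 0.35478125 ≈ 863.92
  x_3 = (0.176750·160 + 0.192375·210 + 0.528125·290 + 0.247250·130) / 0.35478125 = 253.9775 / 0.35478125 ≈ 715.87
  x_4 = (0.389875·160 + 0.399250·210 + 0.316875·290 + 0.716000·130) / 0.35478125 = 331.19625 / 0.35478125 ≈ 933.52

x_1 = 690.21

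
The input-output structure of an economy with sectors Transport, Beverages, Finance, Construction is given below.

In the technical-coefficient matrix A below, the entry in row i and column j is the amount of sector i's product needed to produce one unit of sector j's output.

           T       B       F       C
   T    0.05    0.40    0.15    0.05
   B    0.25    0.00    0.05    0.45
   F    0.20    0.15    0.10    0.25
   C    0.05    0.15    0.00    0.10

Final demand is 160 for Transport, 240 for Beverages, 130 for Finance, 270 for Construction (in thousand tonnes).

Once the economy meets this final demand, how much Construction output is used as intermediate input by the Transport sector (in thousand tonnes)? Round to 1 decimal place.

z_CT = 25.5

I − A =
  [   0.95    -0.40    -0.15    -0.05]
  [  -0.25     1.00    -0.05    -0.45]
  [  -0.20    -0.15     0.90    -0.25]
  [  -0.05    -0.15     0.00     0.90]
Compute the cofactors C_ij = (−1)^(i+j)·(3×3 minor ij) of I−A; the adjugate is their transpose:
adj(I−A) = Cᵀ =
  [ 0.740625   0.356625   0.143250   0.259250]
  [ 0.232375   0.738375   0.079750   0.404250]
  [ 0.225500   0.242000   0.687500   0.324500]
  [ 0.079875   0.142875   0.021250   0.718250]
det(I−A) = Σ_j (I−A)_1j·C_1j = (0.95)(0.740625) + (-0.40)(0.232375) + (-0.15)(0.225500) + (-0.05)(0.079875) = 0.572825
(I − A)⁻¹ = adj(I−A) / det(I−A) ≈
  [   1.2929     0.6226     0.2501     0.4526]
  [   0.4057     1.2890     0.1392     0.7057]
  [   0.3937     0.4225     1.2002     0.5665]
  [   0.1394     0.2494     0.0371     1.2539]
First solve x = (I − A)⁻¹ d = adj(I−A)·d / det(I−A); in particular x_T = (0.740625·160 + 0.356625·240 + 0.143250·130 + 0.259250·270) / 0.572825 = 292.71 / 0.572825 ≈ 510.994.
Intermediate flow from C to T: z_CT = a_CT · x_T = 0.05 × 292.71 / 0.572825 = 14.6355 / 0.572825 ≈ 25.5.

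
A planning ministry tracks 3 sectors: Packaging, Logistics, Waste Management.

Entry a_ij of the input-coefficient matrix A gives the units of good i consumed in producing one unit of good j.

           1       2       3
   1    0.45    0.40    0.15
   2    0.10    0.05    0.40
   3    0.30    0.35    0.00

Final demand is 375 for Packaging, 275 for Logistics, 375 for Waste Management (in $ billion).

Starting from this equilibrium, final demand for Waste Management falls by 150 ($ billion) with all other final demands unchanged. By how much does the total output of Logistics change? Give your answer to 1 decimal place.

I − A =
  [   0.55    -0.40    -0.15]
  [  -0.10     0.95    -0.40]
  [  -0.30    -0.35     1.00]
Cofactors of I−A, C_ij = (−1)^(i+j)·(minor ij) (rows/columns in the sector order above):
  C_11 = (0.95)(1.00) − (-0.40)(-0.35) = 0.8100
  C_12 = −[(-0.10)(1.00) − (-0.40)(-0.30)] = 0.2200
  C_13 = (-0.10)(-0.35) − (0.95)(-0.30) = 0.3200
  C_21 = −[(-0.40)(1.00) − (-0.15)(-0.35)] = 0.4525
  C_22 = (0.55)(1.00) − (-0.15)(-0.30) = 0.5050
  C_23 = −[(0.55)(-0.35) − (-0.40)(-0.30)] = 0.3125
  C_31 = (-0.40)(-0.40) − (-0.15)(0.95) = 0.3025
  C_32 = −[(0.55)(-0.40) − (-0.15)(-0.10)] = 0.2350
  C_33 = (0.55)(0.95) − (-0.40)(-0.10) = 0.4825
det(I−A) = Σ_j (I−A)_1j·C_1j = (0.55)(0.8100) + (-0.40)(0.2200) + (-0.15)(0.3200) = 0.3095
adj(I−A) = Cᵀ =
  [ 0.8100   0.4525   0.3025]
  [ 0.2200   0.5050   0.2350]
  [ 0.3200   0.3125   0.4825]
(I − A)⁻¹ = adj(I−A) / det(I−A) ≈
  [   2.6171     1.4620     0.9774]
  [   0.7108     1.6317     0.7593]
  [   1.0339     1.0097     1.5590]
Δx = (I − A)⁻¹ Δd with Δd having -150 in the Waste Management component and 0 elsewhere.
So Δx_2 = L_23 · (-150), where L_23 = adj(I−A)_23 / det(I−A) = 0.2350 / 0.3095.
Δx_2 = 0.2350 × (-150) / 0.3095 = -35.25 / 0.3095 ≈ -113.9.

Δx_2 = -113.9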